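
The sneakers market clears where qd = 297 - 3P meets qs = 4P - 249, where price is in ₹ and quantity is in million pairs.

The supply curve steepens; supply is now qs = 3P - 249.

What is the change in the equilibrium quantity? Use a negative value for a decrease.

-39

Initially, 297 - 3P = 4P - 249, so 546 = 7P and P = 78, q = 63.
The new curves are qd = 297 - 3P (demand) and qs = 3P - 249 (supply).
New equilibrium: 297 - 3P = 3P - 249 ⇒ 546 = 6P ⇒ P = 91, q = 24.
Δq = 24 − 63 = -39.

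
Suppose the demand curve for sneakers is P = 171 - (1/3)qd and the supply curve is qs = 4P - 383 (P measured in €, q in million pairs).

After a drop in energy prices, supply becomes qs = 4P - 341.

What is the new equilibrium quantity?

147

Solve the original market: 513 - 3P = 4P - 383, hence P = 128 and q = 129.
The new curves are qd = 513 - 3P (demand) and qs = 4P - 341 (supply).
Equate the new curves: 513 - 3P = 4P - 341, giving 854 = 7P, P = 122, q = 147.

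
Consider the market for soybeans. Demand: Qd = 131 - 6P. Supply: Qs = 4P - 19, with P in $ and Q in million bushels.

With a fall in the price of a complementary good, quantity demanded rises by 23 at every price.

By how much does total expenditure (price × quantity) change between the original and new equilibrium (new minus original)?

Solve the original market: 131 - 6P = 4P - 19, hence P = 15 and Q = 41.
With the change applied: demand Qd = 154 - 6P, supply Qs = 4P - 19.
Clearing the new market: 154 - 6P = 4P - 19, so P = 17.3 and Q = 50.2.
Expenditure moves from 15×41 = 615 to 17.3×50.2 = 868.46; change = +253.46.

+253.46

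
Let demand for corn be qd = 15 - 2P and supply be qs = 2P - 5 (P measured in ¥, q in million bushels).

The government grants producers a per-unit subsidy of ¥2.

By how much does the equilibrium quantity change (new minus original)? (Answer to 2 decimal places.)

+2.00

Initially, 15 - 2P = 2P - 5, so 20 = 4P and P = 5, q = 5.
Since sellers receive the price plus the subsidy, the effective supply curve becomes qs = 2P - 1.
New equilibrium: 15 - 2P = 2P - 1 ⇒ 16 = 4P ⇒ P = 4, q = 7.
Δq = 7 − 5 = +2.00.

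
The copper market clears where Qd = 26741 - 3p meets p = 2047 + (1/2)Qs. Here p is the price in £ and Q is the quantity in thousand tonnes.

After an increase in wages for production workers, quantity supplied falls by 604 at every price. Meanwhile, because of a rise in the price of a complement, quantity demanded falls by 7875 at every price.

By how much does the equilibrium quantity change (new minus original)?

-3512.4

Before the shock: 26741 - 3p = 2p - 4094 ⇒ 30835 = 5p ⇒ p = 6167, Q = 8240.
The shock moves the curves to Qd = 18866 - 3p and Qs = 2p - 4698.
New equilibrium: 18866 - 3p = 2p - 4698 ⇒ 23564 = 5p ⇒ p = 4712.8, Q = 4727.6.
ΔQ = 4727.6 − 8240 = -3512.4.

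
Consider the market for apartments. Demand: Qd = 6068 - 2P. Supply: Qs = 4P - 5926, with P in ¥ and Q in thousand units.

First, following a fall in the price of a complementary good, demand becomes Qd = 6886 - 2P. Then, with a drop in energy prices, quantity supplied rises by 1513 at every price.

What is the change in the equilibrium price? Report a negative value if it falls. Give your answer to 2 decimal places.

Solve the original market: 6068 - 2P = 4P - 5926, hence P = 1999 and Q = 2070.
After the shift, demand is Qd = 6886 - 2P and supply is Qs = 4P - 4413.
Clearing the new market: 6886 - 2P = 4P - 4413, so P = 11299/6 ≈ 1883.1667 and Q = 9359/3 ≈ 3119.6667.
ΔP = 1883.1667 − 1999 = -115.83.

-115.83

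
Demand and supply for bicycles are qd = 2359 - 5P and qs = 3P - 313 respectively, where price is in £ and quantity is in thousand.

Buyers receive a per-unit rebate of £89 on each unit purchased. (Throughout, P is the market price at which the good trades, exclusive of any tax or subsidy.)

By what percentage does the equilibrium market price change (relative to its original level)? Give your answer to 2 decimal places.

+16.65

Original equilibrium: 2359 - 5P = 3P - 313 gives 2672 = 8P, so P = 334 and q = 689.
Since buyers' out-of-pocket price is the market price minus the rebate, the effective demand curve becomes qd = 2804 - 5P.
New equilibrium: 2804 - 5P = 3P - 313 ⇒ 3117 = 8P ⇒ P = 389.625, q = 855.875.
%ΔP = (389.625 − 334) / 334 × 100 = +16.65%.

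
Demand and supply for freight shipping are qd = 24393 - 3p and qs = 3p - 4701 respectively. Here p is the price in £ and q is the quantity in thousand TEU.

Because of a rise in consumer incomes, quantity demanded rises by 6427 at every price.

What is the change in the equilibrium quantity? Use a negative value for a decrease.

Initially, 24393 - 3p = 3p - 4701, so 29094 = 6p and p = 4849, q = 9846.
The shock moves the curves to qd = 30820 - 3p and qs = 3p - 4701.
New equilibrium: 30820 - 3p = 3p - 4701 ⇒ 35521 = 6p ⇒ p = 35521/6 ≈ 5920.1667, q = 13059.5.
Δq = 13059.5 − 9846 = +3213.5.

+3213.5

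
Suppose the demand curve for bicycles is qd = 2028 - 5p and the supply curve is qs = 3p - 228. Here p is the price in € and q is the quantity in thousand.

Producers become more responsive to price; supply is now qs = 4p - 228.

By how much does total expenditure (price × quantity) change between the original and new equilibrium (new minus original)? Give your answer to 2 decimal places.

+19907.11

Solve the original market: 2028 - 5p = 3p - 228, hence p = 282 and q = 618.
The shock moves the curves to qd = 2028 - 5p and qs = 4p - 228.
New equilibrium: 2028 - 5p = 4p - 228 ⇒ 2256 = 9p ⇒ p = 752/3 ≈ 250.6667, q = 2324/3 ≈ 774.6667.
Expenditure moves from 282×618 = 174276 to 250.6667×774.6667 = 194183.1111; change = +19907.11.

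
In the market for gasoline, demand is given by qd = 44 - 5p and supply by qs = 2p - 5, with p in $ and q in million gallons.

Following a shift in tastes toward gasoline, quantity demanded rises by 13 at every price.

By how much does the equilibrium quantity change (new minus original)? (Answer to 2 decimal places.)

Original equilibrium: 44 - 5p = 2p - 5 gives 49 = 7p, so p = 7 and q = 9.
After the shift, demand is qd = 57 - 5p and supply is qs = 2p - 5.
Equate the new curves: 57 - 5p = 2p - 5, giving 62 = 7p, p = 62/7 ≈ 8.8571, q = 89/7 ≈ 12.7143.
Δq = 12.7143 − 9 = +3.71.

+3.71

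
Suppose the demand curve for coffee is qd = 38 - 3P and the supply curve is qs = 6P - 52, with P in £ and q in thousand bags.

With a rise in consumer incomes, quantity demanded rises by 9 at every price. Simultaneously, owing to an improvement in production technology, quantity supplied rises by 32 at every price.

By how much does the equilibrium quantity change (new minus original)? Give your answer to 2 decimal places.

+16.67

Original equilibrium: 38 - 3P = 6P - 52 gives 90 = 9P, so P = 10 and q = 8.
With the change applied: demand qd = 47 - 3P, supply qs = 6P - 20.
New equilibrium: 47 - 3P = 6P - 20 ⇒ 67 = 9P ⇒ P = 67/9 ≈ 7.4444, q = 74/3 ≈ 24.6667.
Δq = 24.6667 − 8 = +16.67.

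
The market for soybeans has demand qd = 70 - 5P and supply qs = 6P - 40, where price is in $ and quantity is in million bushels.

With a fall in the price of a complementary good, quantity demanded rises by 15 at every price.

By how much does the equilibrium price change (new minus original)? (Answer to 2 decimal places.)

Original equilibrium: 70 - 5P = 6P - 40 gives 110 = 11P, so P = 10 and q = 20.
The shock moves the curves to qd = 85 - 5P and qs = 6P - 40.
Clearing the new market: 85 - 5P = 6P - 40, so P = 125/11 ≈ 11.3636 and q = 310/11 ≈ 28.1818.
ΔP = 11.3636 − 10 = +1.36.

+1.36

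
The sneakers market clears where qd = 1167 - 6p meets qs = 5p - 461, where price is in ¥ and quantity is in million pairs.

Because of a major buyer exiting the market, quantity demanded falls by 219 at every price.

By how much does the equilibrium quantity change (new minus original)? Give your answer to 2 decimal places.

Before the shock: 1167 - 6p = 5p - 461 ⇒ 1628 = 11p ⇒ p = 148, q = 279.
The new curves are qd = 948 - 6p (demand) and qs = 5p - 461 (supply).
New equilibrium: 948 - 6p = 5p - 461 ⇒ 1409 = 11p ⇒ p = 1409/11 ≈ 128.0909, q = 1974/11 ≈ 179.4545.
Δq = 179.4545 − 279 = -99.55.

-99.55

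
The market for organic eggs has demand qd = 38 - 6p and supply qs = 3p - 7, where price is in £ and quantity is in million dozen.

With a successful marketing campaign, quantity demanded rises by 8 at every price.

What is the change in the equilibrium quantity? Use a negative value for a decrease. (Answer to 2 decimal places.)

Initially, 38 - 6p = 3p - 7, so 45 = 9p and p = 5, q = 8.
After the shift, demand is qd = 46 - 6p and supply is qs = 3p - 7.
Clearing the new market: 46 - 6p = 3p - 7, so p = 53/9 ≈ 5.8889 and q = 32/3 ≈ 10.6667.
Δq = 10.6667 − 8 = +2.67.

+2.67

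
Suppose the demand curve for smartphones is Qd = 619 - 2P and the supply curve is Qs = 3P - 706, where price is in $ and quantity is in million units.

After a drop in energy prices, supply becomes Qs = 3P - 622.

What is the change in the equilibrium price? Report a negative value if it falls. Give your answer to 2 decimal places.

-16.80

Original equilibrium: 619 - 2P = 3P - 706 gives 1325 = 5P, so P = 265 and Q = 89.
After the shift, demand is Qd = 619 - 2P and supply is Qs = 3P - 622.
Clearing the new market: 619 - 2P = 3P - 622, so P = 248.2 and Q = 122.6.
ΔP = 248.2 − 265 = -16.80.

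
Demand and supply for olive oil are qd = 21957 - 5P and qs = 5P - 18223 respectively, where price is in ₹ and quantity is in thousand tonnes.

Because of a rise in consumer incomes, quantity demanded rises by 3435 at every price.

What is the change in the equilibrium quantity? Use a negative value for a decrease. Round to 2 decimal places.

Initially, 21957 - 5P = 5P - 18223, so 40180 = 10P and P = 4018, q = 1867.
After the shift, demand is qd = 25392 - 5P and supply is qs = 5P - 18223.
Equate the new curves: 25392 - 5P = 5P - 18223, giving 43615 = 10P, P = 4361.5, q = 3584.5.
Δq = 3584.5 − 1867 = +1717.50.

+1717.50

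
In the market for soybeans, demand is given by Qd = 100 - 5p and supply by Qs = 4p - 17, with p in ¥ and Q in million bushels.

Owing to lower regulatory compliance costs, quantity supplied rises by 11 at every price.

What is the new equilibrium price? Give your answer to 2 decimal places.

Before the shock: 100 - 5p = 4p - 17 ⇒ 117 = 9p ⇒ p = 13, Q = 35.
After the shift, demand is Qd = 100 - 5p and supply is Qs = 4p - 6.
Clearing the new market: 100 - 5p = 4p - 6, so p = 106/9 ≈ 11.7778 and Q = 370/9 ≈ 41.1111.

11.78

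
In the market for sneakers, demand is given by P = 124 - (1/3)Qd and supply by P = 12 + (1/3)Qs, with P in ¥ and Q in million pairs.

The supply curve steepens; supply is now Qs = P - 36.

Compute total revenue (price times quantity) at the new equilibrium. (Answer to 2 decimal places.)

Solve the original market: 372 - 3P = 3P - 36, hence P = 68 and Q = 168.
The new curves are Qd = 372 - 3P (demand) and Qs = P - 36 (supply).
New equilibrium: 372 - 3P = P - 36 ⇒ 408 = 4P ⇒ P = 102, Q = 66.
New expenditure = 102 × 66 = 6732.00.

6732.00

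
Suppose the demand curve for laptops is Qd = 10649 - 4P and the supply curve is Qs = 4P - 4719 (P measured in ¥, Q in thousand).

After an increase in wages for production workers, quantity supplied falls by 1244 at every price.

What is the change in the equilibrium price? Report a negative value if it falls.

Original equilibrium: 10649 - 4P = 4P - 4719 gives 15368 = 8P, so P = 1921 and Q = 2965.
The shock moves the curves to Qd = 10649 - 4P and Qs = 4P - 5963.
New equilibrium: 10649 - 4P = 4P - 5963 ⇒ 16612 = 8P ⇒ P = 2076.5, Q = 2343.
ΔP = 2076.5 − 1921 = +155.5.

+155.5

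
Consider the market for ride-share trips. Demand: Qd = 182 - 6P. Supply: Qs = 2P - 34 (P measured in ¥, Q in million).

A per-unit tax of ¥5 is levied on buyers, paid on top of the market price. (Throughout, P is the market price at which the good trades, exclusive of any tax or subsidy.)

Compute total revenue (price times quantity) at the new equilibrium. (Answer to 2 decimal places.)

Solve the original market: 182 - 6P = 2P - 34, hence P = 27 and Q = 20.
Since buyers pay the price plus the tax, the effective demand curve becomes Qd = 152 - 6P.
Setting them equal: 152 - 6P = 2P - 34 → 186 = 8P, so P = 23.25 and Q = 12.5.
New expenditure = 23.25 × 12.5 = 290.63.

290.63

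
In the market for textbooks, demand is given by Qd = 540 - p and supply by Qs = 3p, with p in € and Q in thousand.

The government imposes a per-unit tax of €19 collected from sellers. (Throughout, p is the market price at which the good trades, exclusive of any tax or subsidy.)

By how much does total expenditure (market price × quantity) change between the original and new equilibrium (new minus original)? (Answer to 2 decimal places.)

Before the shock: 540 - p = 3p ⇒ 540 = 4p ⇒ p = 135, Q = 405.
Since sellers keep the price net of the tax, the effective supply curve becomes Qs = 3p - 57.
New equilibrium: 540 - p = 3p - 57 ⇒ 597 = 4p ⇒ p = 149.25, Q = 390.75.
Expenditure moves from 135×405 = 54675 to 149.25×390.75 = 58319.4375; change = +3644.44.

+3644.44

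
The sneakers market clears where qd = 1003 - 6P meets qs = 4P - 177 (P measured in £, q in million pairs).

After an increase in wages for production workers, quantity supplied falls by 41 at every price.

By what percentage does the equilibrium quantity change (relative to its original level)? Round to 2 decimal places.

Initially, 1003 - 6P = 4P - 177, so 1180 = 10P and P = 118, q = 295.
The shock moves the curves to qd = 1003 - 6P and qs = 4P - 218.
New equilibrium: 1003 - 6P = 4P - 218 ⇒ 1221 = 10P ⇒ P = 122.1, q = 270.4.
%Δq = (270.4 − 295) / 295 × 100 = -8.34%.

-8.34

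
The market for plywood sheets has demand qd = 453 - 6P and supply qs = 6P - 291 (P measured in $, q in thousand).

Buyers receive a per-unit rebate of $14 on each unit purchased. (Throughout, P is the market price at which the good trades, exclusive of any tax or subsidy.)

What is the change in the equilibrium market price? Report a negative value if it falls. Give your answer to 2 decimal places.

+7.00

Before the shock: 453 - 6P = 6P - 291 ⇒ 744 = 12P ⇒ P = 62, q = 81.
Since buyers' out-of-pocket price is the market price minus the rebate, the effective demand curve becomes qd = 537 - 6P.
Equate the new curves: 537 - 6P = 6P - 291, giving 828 = 12P, P = 69, q = 123.
ΔP = 69 − 62 = +7.00.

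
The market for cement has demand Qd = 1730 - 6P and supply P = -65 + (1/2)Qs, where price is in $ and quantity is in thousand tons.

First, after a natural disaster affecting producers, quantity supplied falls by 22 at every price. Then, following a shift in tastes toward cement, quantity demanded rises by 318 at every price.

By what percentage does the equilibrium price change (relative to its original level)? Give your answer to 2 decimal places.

Before the shock: 1730 - 6P = 2P + 130 ⇒ 1600 = 8P ⇒ P = 200, Q = 530.
With the change applied: demand Qd = 2048 - 6P, supply Qs = 2P + 108.
Equate the new curves: 2048 - 6P = 2P + 108, giving 1940 = 8P, P = 242.5, Q = 593.
%ΔP = (242.5 − 200) / 200 × 100 = +21.25%.

+21.25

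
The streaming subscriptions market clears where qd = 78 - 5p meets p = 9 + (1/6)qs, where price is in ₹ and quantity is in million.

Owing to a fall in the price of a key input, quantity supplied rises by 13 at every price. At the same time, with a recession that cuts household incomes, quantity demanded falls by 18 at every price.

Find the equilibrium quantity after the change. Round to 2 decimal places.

Original equilibrium: 78 - 5p = 6p - 54 gives 132 = 11p, so p = 12 and q = 18.
The new curves are qd = 60 - 5p (demand) and qs = 6p - 41 (supply).
Setting them equal: 60 - 5p = 6p - 41 → 101 = 11p, so p = 101/11 ≈ 9.1818 and q = 155/11 ≈ 14.0909.

14.09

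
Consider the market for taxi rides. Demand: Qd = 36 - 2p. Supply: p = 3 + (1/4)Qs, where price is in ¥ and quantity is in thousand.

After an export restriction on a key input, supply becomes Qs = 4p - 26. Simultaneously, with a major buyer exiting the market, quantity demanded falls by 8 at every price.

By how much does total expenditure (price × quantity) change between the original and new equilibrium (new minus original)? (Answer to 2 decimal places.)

-70.00

Initially, 36 - 2p = 4p - 12, so 48 = 6p and p = 8, Q = 20.
The shock moves the curves to Qd = 28 - 2p and Qs = 4p - 26.
New equilibrium: 28 - 2p = 4p - 26 ⇒ 54 = 6p ⇒ p = 9, Q = 10.
Expenditure moves from 8×20 = 160 to 9×10 = 90; change = -70.00.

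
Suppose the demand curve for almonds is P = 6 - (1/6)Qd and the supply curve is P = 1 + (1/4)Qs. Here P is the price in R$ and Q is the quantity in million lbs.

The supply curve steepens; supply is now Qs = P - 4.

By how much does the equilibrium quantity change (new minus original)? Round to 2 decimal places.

-10.29

Initially, 36 - 6P = 4P - 4, so 40 = 10P and P = 4, Q = 12.
After the shift, demand is Qd = 36 - 6P and supply is Qs = P - 4.
Clearing the new market: 36 - 6P = P - 4, so P = 40/7 ≈ 5.7143 and Q = 12/7 ≈ 1.7143.
ΔQ = 1.7143 − 12 = -10.29.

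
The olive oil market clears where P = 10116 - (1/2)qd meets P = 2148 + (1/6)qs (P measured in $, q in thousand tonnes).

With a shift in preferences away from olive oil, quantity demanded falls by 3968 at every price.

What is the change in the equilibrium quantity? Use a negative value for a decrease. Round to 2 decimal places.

-2976.00

Initially, 20232 - 2P = 6P - 12888, so 33120 = 8P and P = 4140, q = 11952.
The new curves are qd = 16264 - 2P (demand) and qs = 6P - 12888 (supply).
New equilibrium: 16264 - 2P = 6P - 12888 ⇒ 29152 = 8P ⇒ P = 3644, q = 8976.
Δq = 8976 − 11952 = -2976.00.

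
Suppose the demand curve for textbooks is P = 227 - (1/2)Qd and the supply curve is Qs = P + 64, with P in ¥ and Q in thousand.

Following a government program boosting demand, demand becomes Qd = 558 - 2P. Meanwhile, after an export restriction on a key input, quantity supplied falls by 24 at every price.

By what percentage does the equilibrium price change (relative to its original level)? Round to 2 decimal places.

Solve the original market: 454 - 2P = P + 64, hence P = 130 and Q = 194.
The new curves are Qd = 558 - 2P (demand) and Qs = P + 40 (supply).
Equate the new curves: 558 - 2P = P + 40, giving 518 = 3P, P = 518/3 ≈ 172.6667, Q = 638/3 ≈ 212.6667.
%ΔP = (172.6667 − 130) / 130 × 100 = +32.82%.

+32.82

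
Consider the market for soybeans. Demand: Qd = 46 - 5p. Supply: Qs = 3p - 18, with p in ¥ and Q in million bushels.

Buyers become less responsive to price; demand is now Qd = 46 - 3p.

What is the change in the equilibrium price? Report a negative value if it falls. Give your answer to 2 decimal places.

+2.67

Before the shock: 46 - 5p = 3p - 18 ⇒ 64 = 8p ⇒ p = 8, Q = 6.
With the change applied: demand Qd = 46 - 3p, supply Qs = 3p - 18.
New equilibrium: 46 - 3p = 3p - 18 ⇒ 64 = 6p ⇒ p = 32/3 ≈ 10.6667, Q = 14.
Δp = 10.6667 − 8 = +2.67.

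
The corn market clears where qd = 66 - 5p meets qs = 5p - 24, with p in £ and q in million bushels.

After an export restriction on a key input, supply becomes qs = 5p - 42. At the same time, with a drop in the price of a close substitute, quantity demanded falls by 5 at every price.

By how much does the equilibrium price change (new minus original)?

+1.3

Before the shock: 66 - 5p = 5p - 24 ⇒ 90 = 10p ⇒ p = 9, q = 21.
After the shift, demand is qd = 61 - 5p and supply is qs = 5p - 42.
Setting them equal: 61 - 5p = 5p - 42 → 103 = 10p, so p = 10.3 and q = 9.5.
Δp = 10.3 − 9 = +1.3.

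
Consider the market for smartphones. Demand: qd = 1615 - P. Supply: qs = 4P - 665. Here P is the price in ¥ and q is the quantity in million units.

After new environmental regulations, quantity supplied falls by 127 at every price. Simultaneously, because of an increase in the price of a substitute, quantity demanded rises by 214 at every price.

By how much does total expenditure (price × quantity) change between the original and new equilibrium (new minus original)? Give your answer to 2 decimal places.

Original equilibrium: 1615 - P = 4P - 665 gives 2280 = 5P, so P = 456 and q = 1159.
The shock moves the curves to qd = 1829 - P and qs = 4P - 792.
Clearing the new market: 1829 - P = 4P - 792, so P = 524.2 and q = 1304.8.
Expenditure moves from 456×1159 = 528504 to 524.2×1304.8 = 683976.16; change = +155472.16.

+155472.16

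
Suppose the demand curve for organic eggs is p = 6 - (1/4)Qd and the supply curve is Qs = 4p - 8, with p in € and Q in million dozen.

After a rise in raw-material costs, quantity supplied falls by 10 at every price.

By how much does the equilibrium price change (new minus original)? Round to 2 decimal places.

+1.25

Solve the original market: 24 - 4p = 4p - 8, hence p = 4 and Q = 8.
The new curves are Qd = 24 - 4p (demand) and Qs = 4p - 18 (supply).
Clearing the new market: 24 - 4p = 4p - 18, so p = 5.25 and Q = 3.
Δp = 5.25 − 4 = +1.25.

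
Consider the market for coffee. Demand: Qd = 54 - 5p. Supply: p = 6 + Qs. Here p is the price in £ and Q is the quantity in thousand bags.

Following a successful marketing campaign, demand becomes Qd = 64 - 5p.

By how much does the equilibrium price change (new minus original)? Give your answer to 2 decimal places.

+1.67

Solve the original market: 54 - 5p = p - 6, hence p = 10 and Q = 4.
The new curves are Qd = 64 - 5p (demand) and Qs = p - 6 (supply).
Equate the new curves: 64 - 5p = p - 6, giving 70 = 6p, p = 35/3 ≈ 11.6667, Q = 17/3 ≈ 5.6667.
Δp = 11.6667 − 10 = +1.67.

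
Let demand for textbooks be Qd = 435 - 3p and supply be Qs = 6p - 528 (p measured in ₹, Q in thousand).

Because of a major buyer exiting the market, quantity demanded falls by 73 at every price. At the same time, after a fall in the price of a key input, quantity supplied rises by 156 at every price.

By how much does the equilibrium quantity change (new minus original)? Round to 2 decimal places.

+3.33

Original equilibrium: 435 - 3p = 6p - 528 gives 963 = 9p, so p = 107 and Q = 114.
With the change applied: demand Qd = 362 - 3p, supply Qs = 6p - 372.
Equate the new curves: 362 - 3p = 6p - 372, giving 734 = 9p, p = 734/9 ≈ 81.5556, Q = 352/3 ≈ 117.3333.
ΔQ = 117.3333 − 114 = +3.33.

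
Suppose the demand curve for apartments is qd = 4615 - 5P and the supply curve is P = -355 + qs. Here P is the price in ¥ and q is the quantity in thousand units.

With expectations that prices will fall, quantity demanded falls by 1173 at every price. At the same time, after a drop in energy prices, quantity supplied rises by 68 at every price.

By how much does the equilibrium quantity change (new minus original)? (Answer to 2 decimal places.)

-138.83

Initially, 4615 - 5P = P + 355, so 4260 = 6P and P = 710, q = 1065.
The new curves are qd = 3442 - 5P (demand) and qs = P + 423 (supply).
Clearing the new market: 3442 - 5P = P + 423, so P = 3019/6 ≈ 503.1667 and q = 5557/6 ≈ 926.1667.
Δq = 926.1667 − 1065 = -138.83.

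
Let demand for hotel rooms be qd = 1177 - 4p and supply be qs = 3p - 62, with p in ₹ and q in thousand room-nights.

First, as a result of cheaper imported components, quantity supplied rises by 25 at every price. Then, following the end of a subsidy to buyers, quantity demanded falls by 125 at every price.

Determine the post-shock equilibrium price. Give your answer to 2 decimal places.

Original equilibrium: 1177 - 4p = 3p - 62 gives 1239 = 7p, so p = 177 and q = 469.
The shock moves the curves to qd = 1052 - 4p and qs = 3p - 37.
New equilibrium: 1052 - 4p = 3p - 37 ⇒ 1089 = 7p ⇒ p = 1089/7 ≈ 155.5714, q = 3008/7 ≈ 429.7143.

155.57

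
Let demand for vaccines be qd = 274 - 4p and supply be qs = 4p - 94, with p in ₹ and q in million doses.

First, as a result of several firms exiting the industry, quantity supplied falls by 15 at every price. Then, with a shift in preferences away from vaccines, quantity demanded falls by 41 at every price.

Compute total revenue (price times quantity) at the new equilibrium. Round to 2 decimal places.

2650.50

Initially, 274 - 4p = 4p - 94, so 368 = 8p and p = 46, q = 90.
With the change applied: demand qd = 233 - 4p, supply qs = 4p - 109.
Setting them equal: 233 - 4p = 4p - 109 → 342 = 8p, so p = 42.75 and q = 62.
New expenditure = 42.75 × 62 = 2650.50.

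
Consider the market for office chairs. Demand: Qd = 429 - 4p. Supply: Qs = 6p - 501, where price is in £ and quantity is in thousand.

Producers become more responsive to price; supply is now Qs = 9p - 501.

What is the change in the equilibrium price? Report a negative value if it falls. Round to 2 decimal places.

Before the shock: 429 - 4p = 6p - 501 ⇒ 930 = 10p ⇒ p = 93, Q = 57.
After the shift, demand is Qd = 429 - 4p and supply is Qs = 9p - 501.
Clearing the new market: 429 - 4p = 9p - 501, so p = 930/13 ≈ 71.5385 and Q = 1857/13 ≈ 142.8462.
Δp = 71.5385 − 93 = -21.46.

-21.46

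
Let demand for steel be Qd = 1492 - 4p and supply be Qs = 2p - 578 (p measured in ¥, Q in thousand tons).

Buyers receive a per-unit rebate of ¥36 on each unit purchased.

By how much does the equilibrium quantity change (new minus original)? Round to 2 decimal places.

Original equilibrium: 1492 - 4p = 2p - 578 gives 2070 = 6p, so p = 345 and Q = 112.
Since buyers' out-of-pocket price is the market price minus the rebate, the effective demand curve becomes Qd = 1636 - 4p.
Clearing the new market: 1636 - 4p = 2p - 578, so p = 369 and Q = 160.
ΔQ = 160 − 112 = +48.00.

+48.00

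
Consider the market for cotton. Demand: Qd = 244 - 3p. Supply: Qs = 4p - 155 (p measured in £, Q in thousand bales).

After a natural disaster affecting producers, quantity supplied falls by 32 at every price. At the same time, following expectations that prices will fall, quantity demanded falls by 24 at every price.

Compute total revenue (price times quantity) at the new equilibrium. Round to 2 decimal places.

Original equilibrium: 244 - 3p = 4p - 155 gives 399 = 7p, so p = 57 and Q = 73.
After the shift, demand is Qd = 220 - 3p and supply is Qs = 4p - 187.
Equate the new curves: 220 - 3p = 4p - 187, giving 407 = 7p, p = 407/7 ≈ 58.1429, Q = 319/7 ≈ 45.5714.
New expenditure = 58.1429 × 45.5714 = 2649.65.

2649.65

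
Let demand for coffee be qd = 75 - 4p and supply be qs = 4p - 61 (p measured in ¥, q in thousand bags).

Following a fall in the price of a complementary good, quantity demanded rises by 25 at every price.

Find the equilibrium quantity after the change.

19.5

Solve the original market: 75 - 4p = 4p - 61, hence p = 17 and q = 7.
The shock moves the curves to qd = 100 - 4p and qs = 4p - 61.
Setting them equal: 100 - 4p = 4p - 61 → 161 = 8p, so p = 20.125 and q = 19.5.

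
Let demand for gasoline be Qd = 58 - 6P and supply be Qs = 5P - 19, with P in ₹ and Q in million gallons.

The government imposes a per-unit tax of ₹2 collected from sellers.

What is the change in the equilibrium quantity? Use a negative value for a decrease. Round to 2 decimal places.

-5.45

Solve the original market: 58 - 6P = 5P - 19, hence P = 7 and Q = 16.
Since sellers keep the price net of the tax, the effective supply curve becomes Qs = 5P - 29.
Setting them equal: 58 - 6P = 5P - 29 → 87 = 11P, so P = 87/11 ≈ 7.9091 and Q = 116/11 ≈ 10.5455.
ΔQ = 10.5455 − 16 = -5.45.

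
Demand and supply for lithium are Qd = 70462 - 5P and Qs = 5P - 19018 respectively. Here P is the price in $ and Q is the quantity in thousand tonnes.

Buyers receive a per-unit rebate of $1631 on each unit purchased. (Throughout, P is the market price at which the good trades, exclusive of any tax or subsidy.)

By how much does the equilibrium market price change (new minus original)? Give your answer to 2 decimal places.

+815.50

Initially, 70462 - 5P = 5P - 19018, so 89480 = 10P and P = 8948, Q = 25722.
Since buyers' out-of-pocket price is the market price minus the rebate, the effective demand curve becomes Qd = 78617 - 5P.
Setting them equal: 78617 - 5P = 5P - 19018 → 97635 = 10P, so P = 9763.5 and Q = 29799.5.
ΔP = 9763.5 − 8948 = +815.50.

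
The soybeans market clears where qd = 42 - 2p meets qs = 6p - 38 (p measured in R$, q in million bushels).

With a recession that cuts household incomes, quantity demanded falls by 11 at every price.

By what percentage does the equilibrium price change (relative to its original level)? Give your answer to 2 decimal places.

-13.75

Original equilibrium: 42 - 2p = 6p - 38 gives 80 = 8p, so p = 10 and q = 22.
The shock moves the curves to qd = 31 - 2p and qs = 6p - 38.
Equate the new curves: 31 - 2p = 6p - 38, giving 69 = 8p, p = 8.625, q = 13.75.
%Δp = (8.625 − 10) / 10 × 100 = -13.75%.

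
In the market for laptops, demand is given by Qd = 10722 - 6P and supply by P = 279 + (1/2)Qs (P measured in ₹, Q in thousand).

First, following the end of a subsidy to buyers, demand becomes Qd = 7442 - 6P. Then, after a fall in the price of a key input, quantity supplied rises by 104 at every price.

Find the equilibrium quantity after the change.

Solve the original market: 10722 - 6P = 2P - 558, hence P = 1410 and Q = 2262.
The shock moves the curves to Qd = 7442 - 6P and Qs = 2P - 454.
New equilibrium: 7442 - 6P = 2P - 454 ⇒ 7896 = 8P ⇒ P = 987, Q = 1520.

1520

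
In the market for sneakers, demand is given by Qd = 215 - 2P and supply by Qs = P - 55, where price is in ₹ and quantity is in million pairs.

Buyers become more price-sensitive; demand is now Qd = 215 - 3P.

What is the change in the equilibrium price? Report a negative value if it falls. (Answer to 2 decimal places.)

-22.50

Before the shock: 215 - 2P = P - 55 ⇒ 270 = 3P ⇒ P = 90, Q = 35.
With the change applied: demand Qd = 215 - 3P, supply Qs = P - 55.
Clearing the new market: 215 - 3P = P - 55, so P = 67.5 and Q = 12.5.
ΔP = 67.5 − 90 = -22.50.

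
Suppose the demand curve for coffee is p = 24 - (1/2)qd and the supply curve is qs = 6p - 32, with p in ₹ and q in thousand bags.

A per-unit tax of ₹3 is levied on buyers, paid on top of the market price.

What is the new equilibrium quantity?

Original equilibrium: 48 - 2p = 6p - 32 gives 80 = 8p, so p = 10 and q = 28.
Since buyers pay the price plus the tax, the effective demand curve becomes qd = 42 - 2p.
New equilibrium: 42 - 2p = 6p - 32 ⇒ 74 = 8p ⇒ p = 9.25, q = 23.5.

23.5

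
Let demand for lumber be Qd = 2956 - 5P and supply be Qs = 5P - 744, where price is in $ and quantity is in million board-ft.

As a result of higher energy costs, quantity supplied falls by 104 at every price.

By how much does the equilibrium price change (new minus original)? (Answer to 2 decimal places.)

Before the shock: 2956 - 5P = 5P - 744 ⇒ 3700 = 10P ⇒ P = 370, Q = 1106.
The new curves are Qd = 2956 - 5P (demand) and Qs = 5P - 848 (supply).
New equilibrium: 2956 - 5P = 5P - 848 ⇒ 3804 = 10P ⇒ P = 380.4, Q = 1054.
ΔP = 380.4 − 370 = +10.40.

+10.40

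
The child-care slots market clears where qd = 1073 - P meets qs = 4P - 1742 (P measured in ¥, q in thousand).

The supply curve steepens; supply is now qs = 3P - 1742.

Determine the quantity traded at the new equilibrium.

Original equilibrium: 1073 - P = 4P - 1742 gives 2815 = 5P, so P = 563 and q = 510.
With the change applied: demand qd = 1073 - P, supply qs = 3P - 1742.
Clearing the new market: 1073 - P = 3P - 1742, so P = 703.75 and q = 369.25.

369.25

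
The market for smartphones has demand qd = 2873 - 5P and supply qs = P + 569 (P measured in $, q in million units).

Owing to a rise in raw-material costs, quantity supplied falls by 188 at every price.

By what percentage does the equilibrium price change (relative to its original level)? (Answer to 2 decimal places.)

Before the shock: 2873 - 5P = P + 569 ⇒ 2304 = 6P ⇒ P = 384, q = 953.
The new curves are qd = 2873 - 5P (demand) and qs = P + 381 (supply).
Equate the new curves: 2873 - 5P = P + 381, giving 2492 = 6P, P = 1246/3 ≈ 415.3333, q = 2389/3 ≈ 796.3333.
%ΔP = (415.3333 − 384) / 384 × 100 = +8.16%.

+8.16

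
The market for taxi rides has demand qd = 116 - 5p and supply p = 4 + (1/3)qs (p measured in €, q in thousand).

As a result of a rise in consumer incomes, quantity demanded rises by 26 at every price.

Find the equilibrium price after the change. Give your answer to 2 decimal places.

19.25

Original equilibrium: 116 - 5p = 3p - 12 gives 128 = 8p, so p = 16 and q = 36.
After the shift, demand is qd = 142 - 5p and supply is qs = 3p - 12.
Equate the new curves: 142 - 5p = 3p - 12, giving 154 = 8p, p = 19.25, q = 45.75.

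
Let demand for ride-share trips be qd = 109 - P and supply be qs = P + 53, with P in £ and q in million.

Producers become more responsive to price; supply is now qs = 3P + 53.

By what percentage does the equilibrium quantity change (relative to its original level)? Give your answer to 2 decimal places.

+17.28

Before the shock: 109 - P = P + 53 ⇒ 56 = 2P ⇒ P = 28, q = 81.
After the shift, demand is qd = 109 - P and supply is qs = 3P + 53.
Setting them equal: 109 - P = 3P + 53 → 56 = 4P, so P = 14 and q = 95.
%Δq = (95 − 81) / 81 × 100 = +17.28%.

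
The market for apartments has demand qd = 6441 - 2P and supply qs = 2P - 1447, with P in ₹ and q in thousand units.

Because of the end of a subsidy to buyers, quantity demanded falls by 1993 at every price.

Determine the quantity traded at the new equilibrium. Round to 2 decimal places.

Solve the original market: 6441 - 2P = 2P - 1447, hence P = 1972 and q = 2497.
After the shift, demand is qd = 4448 - 2P and supply is qs = 2P - 1447.
Setting them equal: 4448 - 2P = 2P - 1447 → 5895 = 4P, so P = 1473.75 and q = 1500.5.

1500.50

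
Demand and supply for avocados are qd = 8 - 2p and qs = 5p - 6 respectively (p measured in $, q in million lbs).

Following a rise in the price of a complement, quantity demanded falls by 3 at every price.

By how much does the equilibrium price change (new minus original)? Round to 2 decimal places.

-0.43

Original equilibrium: 8 - 2p = 5p - 6 gives 14 = 7p, so p = 2 and q = 4.
With the change applied: demand qd = 5 - 2p, supply qs = 5p - 6.
Setting them equal: 5 - 2p = 5p - 6 → 11 = 7p, so p = 11/7 ≈ 1.5714 and q = 13/7 ≈ 1.8571.
Δp = 1.5714 − 2 = -0.43.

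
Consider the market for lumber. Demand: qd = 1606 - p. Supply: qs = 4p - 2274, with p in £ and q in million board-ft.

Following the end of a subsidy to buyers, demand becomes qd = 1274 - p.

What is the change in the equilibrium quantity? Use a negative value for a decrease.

-265.6

Initially, 1606 - p = 4p - 2274, so 3880 = 5p and p = 776, q = 830.
The new curves are qd = 1274 - p (demand) and qs = 4p - 2274 (supply).
Setting them equal: 1274 - p = 4p - 2274 → 3548 = 5p, so p = 709.6 and q = 564.4.
Δq = 564.4 − 830 = -265.6.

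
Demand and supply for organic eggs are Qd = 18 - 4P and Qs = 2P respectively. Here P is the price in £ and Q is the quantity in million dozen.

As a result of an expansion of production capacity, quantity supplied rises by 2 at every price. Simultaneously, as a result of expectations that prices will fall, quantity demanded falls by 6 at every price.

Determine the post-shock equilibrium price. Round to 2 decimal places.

1.67

Original equilibrium: 18 - 4P = 2P gives 18 = 6P, so P = 3 and Q = 6.
The shock moves the curves to Qd = 12 - 4P and Qs = 2P + 2.
New equilibrium: 12 - 4P = 2P + 2 ⇒ 10 = 6P ⇒ P = 5/3 ≈ 1.6667, Q = 16/3 ≈ 5.3333.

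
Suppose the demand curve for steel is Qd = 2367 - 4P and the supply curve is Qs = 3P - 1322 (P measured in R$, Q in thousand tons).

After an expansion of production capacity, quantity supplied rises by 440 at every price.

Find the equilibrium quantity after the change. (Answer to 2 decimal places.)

510.43

Original equilibrium: 2367 - 4P = 3P - 1322 gives 3689 = 7P, so P = 527 and Q = 259.
With the change applied: demand Qd = 2367 - 4P, supply Qs = 3P - 882.
Clearing the new market: 2367 - 4P = 3P - 882, so P = 3249/7 ≈ 464.1429 and Q = 3573/7 ≈ 510.4286.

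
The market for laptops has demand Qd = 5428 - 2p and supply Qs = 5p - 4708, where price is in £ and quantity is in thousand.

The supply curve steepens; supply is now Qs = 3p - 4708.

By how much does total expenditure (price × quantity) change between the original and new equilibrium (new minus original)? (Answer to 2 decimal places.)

-881774.08

Before the shock: 5428 - 2p = 5p - 4708 ⇒ 10136 = 7p ⇒ p = 1448, Q = 2532.
The new curves are Qd = 5428 - 2p (demand) and Qs = 3p - 4708 (supply).
Equate the new curves: 5428 - 2p = 3p - 4708, giving 10136 = 5p, p = 2027.2, Q = 1373.6.
Expenditure moves from 1448×2532 = 3666336 to 2027.2×1373.6 = 2784561.92; change = -881774.08.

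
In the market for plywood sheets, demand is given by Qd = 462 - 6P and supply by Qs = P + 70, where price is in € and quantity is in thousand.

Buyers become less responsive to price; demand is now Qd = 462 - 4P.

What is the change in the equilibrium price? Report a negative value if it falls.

+22.4

Solve the original market: 462 - 6P = P + 70, hence P = 56 and Q = 126.
The new curves are Qd = 462 - 4P (demand) and Qs = P + 70 (supply).
Equate the new curves: 462 - 4P = P + 70, giving 392 = 5P, P = 78.4, Q = 148.4.
ΔP = 78.4 − 56 = +22.4.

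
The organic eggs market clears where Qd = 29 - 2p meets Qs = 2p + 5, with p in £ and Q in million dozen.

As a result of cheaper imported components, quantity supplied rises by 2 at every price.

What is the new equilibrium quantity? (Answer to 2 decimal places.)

Original equilibrium: 29 - 2p = 2p + 5 gives 24 = 4p, so p = 6 and Q = 17.
With the change applied: demand Qd = 29 - 2p, supply Qs = 2p + 7.
Setting them equal: 29 - 2p = 2p + 7 → 22 = 4p, so p = 5.5 and Q = 18.

18.00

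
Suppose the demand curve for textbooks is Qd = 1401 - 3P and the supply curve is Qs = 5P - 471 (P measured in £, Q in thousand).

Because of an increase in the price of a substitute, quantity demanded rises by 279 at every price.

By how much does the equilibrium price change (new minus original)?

+34.875

Solve the original market: 1401 - 3P = 5P - 471, hence P = 234 and Q = 699.
After the shift, demand is Qd = 1680 - 3P and supply is Qs = 5P - 471.
Clearing the new market: 1680 - 3P = 5P - 471, so P = 268.875 and Q = 873.375.
ΔP = 268.875 − 234 = +34.875.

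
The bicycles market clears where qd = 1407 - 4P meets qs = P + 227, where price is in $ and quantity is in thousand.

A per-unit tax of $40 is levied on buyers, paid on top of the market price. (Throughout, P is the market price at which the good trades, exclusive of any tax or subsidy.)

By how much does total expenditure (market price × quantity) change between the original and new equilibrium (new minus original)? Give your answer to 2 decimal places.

Original equilibrium: 1407 - 4P = P + 227 gives 1180 = 5P, so P = 236 and q = 463.
Since buyers pay the price plus the tax, the effective demand curve becomes qd = 1247 - 4P.
New equilibrium: 1247 - 4P = P + 227 ⇒ 1020 = 5P ⇒ P = 204, q = 431.
Expenditure moves from 236×463 = 109268 to 204×431 = 87924; change = -21344.00.

-21344.00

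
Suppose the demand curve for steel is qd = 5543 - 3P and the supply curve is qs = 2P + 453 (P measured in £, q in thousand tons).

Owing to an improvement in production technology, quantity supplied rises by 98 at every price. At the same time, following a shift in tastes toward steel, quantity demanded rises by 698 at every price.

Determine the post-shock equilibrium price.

1138

Original equilibrium: 5543 - 3P = 2P + 453 gives 5090 = 5P, so P = 1018 and q = 2489.
With the change applied: demand qd = 6241 - 3P, supply qs = 2P + 551.
Equate the new curves: 6241 - 3P = 2P + 551, giving 5690 = 5P, P = 1138, q = 2827.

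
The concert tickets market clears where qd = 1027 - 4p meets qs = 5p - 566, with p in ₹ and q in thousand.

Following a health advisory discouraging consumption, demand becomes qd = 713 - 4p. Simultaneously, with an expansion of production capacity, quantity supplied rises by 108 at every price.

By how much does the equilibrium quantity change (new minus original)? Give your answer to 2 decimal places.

-126.44

Before the shock: 1027 - 4p = 5p - 566 ⇒ 1593 = 9p ⇒ p = 177, q = 319.
After the shift, demand is qd = 713 - 4p and supply is qs = 5p - 458.
Setting them equal: 713 - 4p = 5p - 458 → 1171 = 9p, so p = 1171/9 ≈ 130.1111 and q = 1733/9 ≈ 192.5556.
Δq = 192.5556 − 319 = -126.44.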